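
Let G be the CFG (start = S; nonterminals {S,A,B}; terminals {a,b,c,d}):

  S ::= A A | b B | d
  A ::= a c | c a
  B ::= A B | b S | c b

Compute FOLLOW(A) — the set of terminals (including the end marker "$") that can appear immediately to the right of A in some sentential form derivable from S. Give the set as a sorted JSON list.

Compute FIRST by fixpoint:
[1]
  A via A→a c: +{a}
  A via A→c a: +{c}
  B via B→A B: +{a,c}
  B via B→b S: +{b}
  S via S→A A: +{a,c}
  S via S→b B: +{b}
  S via S→d: +{d}
  FIRST[S]={a,b,c,d}  FIRST[A]={a,c}  FIRST[B]={a,b,c}
[2] (no change)
  FIRST[S]={a,b,c,d}  FIRST[A]={a,c}  FIRST[B]={a,b,c}

Compute FOLLOW by fixpoint:
seed FOLLOW(S) with $
iter 1:
  B→A B: FOLLOW(A) ⊇ FIRST(B) = {a,b,c}; new: +{a,b,c}
  S→A A: FOLLOW(A) ⊇ FOLLOW(S) ⊇ {$}; new: +{$}
  S→b B: FOLLOW(B) ⊇ FOLLOW(S) ⊇ {$}; new: +{$}
  S: {$}  A: {$,a,b,c}  B: {$}
iter 2: (stable)
  S: {$}  A: {$,a,b,c}  B: {$}

FOLLOW(A) = ["$", "a", "b", "c"]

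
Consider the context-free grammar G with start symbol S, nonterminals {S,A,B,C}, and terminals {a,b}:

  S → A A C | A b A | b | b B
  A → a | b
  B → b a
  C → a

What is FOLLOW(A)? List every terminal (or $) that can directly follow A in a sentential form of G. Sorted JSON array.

Compute FIRST by fixpoint:
round 1:
  A via A→a: +{a}
  A via A→b: +{b}
  B via B→b a: +{b}
  C via C→a: +{a}
  S via S→A A C: +{a,b}
  FIRST[S]={a,b}  FIRST[A]={a,b}  FIRST[B]={b}  FIRST[C]={a}
round 2: (no change)
  FIRST[S]={a,b}  FIRST[A]={a,b}  FIRST[B]={b}  FIRST[C]={a}

Compute FOLLOW by fixpoint:
seed FOLLOW(S) with $
pass 1:
  S→A A C: FOLLOW(A) ⊇ FIRST(A) = {a,b}; new: +{a,b}
  S→A A C: FOLLOW(C) ⊇ FOLLOW(S) ⊇ {$}; new: +{$}
  S→A b A: FOLLOW(A) ⊇ FOLLOW(S) ⊇ {$}; new: +{$}
  S→b B: FOLLOW(B) ⊇ FOLLOW(S) ⊇ {$}; new: +{$}
  S: {$}  A: {$,a,b}  B: {$}  C: {$}
pass 2: done
  S: {$}  A: {$,a,b}  B: {$}  C: {$}

FOLLOW(A) = ["$", "a", "b"]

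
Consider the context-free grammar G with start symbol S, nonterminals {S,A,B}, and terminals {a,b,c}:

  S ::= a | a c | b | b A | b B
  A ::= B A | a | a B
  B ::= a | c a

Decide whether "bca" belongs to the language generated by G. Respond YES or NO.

CNF form of G:
  S -> T0 T1 | T2 A | T2 B | a | b
  A -> B A | T0 B | a
  B -> T1 T0 | a
  T0 -> a
  T1 -> c
  T2 -> b

CYK fill:
  T[0,0] 'b' = {S,T2}  orig:{S}
  T[1,1] 'c' = {T1}  orig:{}
  T[2,2] 'a' = {A,B,S,T0}  orig:{A,B,S}
  T[0,1] 'bc' = ∅
  T[1,2] 'ca' = {B}
  T[0,2] 'bca' = {S}

S ∈ T[0,2] ⇒ YES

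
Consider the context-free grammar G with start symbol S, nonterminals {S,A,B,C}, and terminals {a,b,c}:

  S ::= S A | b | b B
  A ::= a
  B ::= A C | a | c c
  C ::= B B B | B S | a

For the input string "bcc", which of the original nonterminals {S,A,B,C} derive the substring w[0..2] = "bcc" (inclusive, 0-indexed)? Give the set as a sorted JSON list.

CNF form of G:
  S -> S A | T1 B | b
  A -> a
  B -> A C | T0 T0 | a
  C -> B S | B X2 | a
  T0 -> c
  T1 -> b
  X2 -> B B

CYK fill, restricted to cells inside w[0..2]:
  [0..0]={S,T1}  "b"  orig:{S}
  [1..1]={T0}  "c"  orig:{}
  [2..2]={T0}  "c"  orig:{}
  [0..1]=∅  "bc"
  [1..2]={B}  "cc"
  [0..2]={S}  "bcc"

Original NTs in T[0,2] deriving "bcc": ["S"]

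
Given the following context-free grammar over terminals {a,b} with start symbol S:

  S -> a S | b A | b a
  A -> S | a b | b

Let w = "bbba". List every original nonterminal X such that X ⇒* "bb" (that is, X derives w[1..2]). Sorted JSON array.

Convert to CNF:
  S -> T0 S | T1 A | T1 T0
  A -> T0 S | T0 T1 | T1 A | T1 T0 | b
  T0 -> a
  T1 -> b

CYK fill (cells [i..j] with 1 ≤ i ≤ j ≤ 2 only):
  cell(1,1) b: {A,T1}  orig:{A}
  cell(2,2) b: {A,T1}  orig:{A}
  cell(1,2) bb: {A,S}

Original NTs in T[1,2] deriving "bb": ["A", "S"]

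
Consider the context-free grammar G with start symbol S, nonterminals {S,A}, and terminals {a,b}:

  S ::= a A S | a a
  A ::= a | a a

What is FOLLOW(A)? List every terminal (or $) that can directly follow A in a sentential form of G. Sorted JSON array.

FIRST iteration:
pass 1:
  A via A→a: +{a}
  S via S→a A S: +{a}
  S: {a}  A: {a}
pass 2: done
  S: {a}  A: {a}

FOLLOW iteration:
initialize: $ ∈ FOLLOW(S)
round 1:
  S→a A S: FOLLOW(A) ⊇ FIRST(S) = {a}; new: +{a}
  FOLLOW(S)={$}  FOLLOW(A)={a}
round 2: — fixpoint
  FOLLOW(S)={$}  FOLLOW(A)={a}

FOLLOW(A) = ["a"]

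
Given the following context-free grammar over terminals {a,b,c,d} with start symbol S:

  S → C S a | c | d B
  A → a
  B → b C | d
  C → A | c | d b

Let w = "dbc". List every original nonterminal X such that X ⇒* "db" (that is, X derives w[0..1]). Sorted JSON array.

Convert to CNF:
  S -> C X3 | T1 B | c
  A -> a
  B -> T0 C | d
  C -> T1 T0 | a | c
  T0 -> b
  T1 -> d
  T2 -> a
  X3 -> S T2

CYK table (by increasing span), restricted to cells inside w[0..1]:
  cell(0,0) d: {B,T1}  orig:{B}
  cell(1,1) b: {T0}  orig:{}
  cell(0,1) db: {C}

Original NTs in T[0,1] deriving "db": ["C"]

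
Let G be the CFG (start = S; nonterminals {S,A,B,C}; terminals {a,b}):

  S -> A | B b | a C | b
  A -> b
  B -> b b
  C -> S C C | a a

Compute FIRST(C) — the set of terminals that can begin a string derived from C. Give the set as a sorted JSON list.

FIRST sets, iterate to fixpoint:
[1]
  A via A→b: +{b}
  B via B→b b: +{b}
  C via C→a a: +{a}
  S via S→A: +{b}
  S via S→a C: +{a}
  FIRST(S)={a,b}  FIRST(A)={b}  FIRST(B)={b}  FIRST(C)={a}
[2]
  C via C→S C C: +{b}
  FIRST(S)={a,b}  FIRST(A)={b}  FIRST(B)={b}  FIRST(C)={a,b}
[3] — fixpoint
  FIRST(S)={a,b}  FIRST(A)={b}  FIRST(B)={b}  FIRST(C)={a,b}

FIRST(C) = ["a", "b"]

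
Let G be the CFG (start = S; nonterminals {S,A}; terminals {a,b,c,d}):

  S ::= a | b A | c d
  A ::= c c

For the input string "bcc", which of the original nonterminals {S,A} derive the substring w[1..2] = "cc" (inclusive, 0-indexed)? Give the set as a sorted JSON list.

CNF form of G:
  S -> T0 T2 | T1 A | a
  A -> T0 T0
  T0 -> c
  T1 -> b
  T2 -> d

CYK table (by increasing span) (cells [i..j] with 1 ≤ i ≤ j ≤ 2 only):
  T[1,1] 'c' = {T0}  orig:{}
  T[2,2] 'c' = {T0}  orig:{}
  T[1,2] 'cc' = {A}

Original NTs in T[1,2] deriving "cc": ["A"]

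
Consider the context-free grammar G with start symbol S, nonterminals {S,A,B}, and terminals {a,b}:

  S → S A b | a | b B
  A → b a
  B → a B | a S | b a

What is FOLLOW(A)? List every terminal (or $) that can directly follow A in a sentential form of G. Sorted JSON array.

Compute FIRST by fixpoint:
round 1:
  A via A→b a: +{b}
  B via B→a B: +{a}
  B via B→b a: +{b}
  S via S→a: +{a}
  S via S→b B: +{b}
  FIRST[S]={a,b}  FIRST[A]={b}  FIRST[B]={a,b}
round 2: — fixpoint
  FIRST[S]={a,b}  FIRST[A]={b}  FIRST[B]={a,b}

Compute FOLLOW by fixpoint:
seed FOLLOW(S) with $
round 1:
  S→S A b: FOLLOW(S) ⊇ FIRST(A) = {b}; new: +{b}
  S→S A b: FOLLOW(A) ⊇ FIRST(b) = {b}; new: +{b}
  S→b B: FOLLOW(B) ⊇ FOLLOW(S) ⊇ {$,b}; new: +{$,b}
  S: {$,b}  A: {b}  B: {$,b}
round 2: (no change)
  S: {$,b}  A: {b}  B: {$,b}

FOLLOW(A) = ["b"]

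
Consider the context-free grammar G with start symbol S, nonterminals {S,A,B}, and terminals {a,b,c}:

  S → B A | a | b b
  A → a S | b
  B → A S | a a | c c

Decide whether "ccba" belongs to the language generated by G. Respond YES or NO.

Convert to CNF:
  S -> B A | T2 T2 | a
  A -> T0 S | b
  B -> A S | T0 T0 | T1 T1
  T0 -> a
  T1 -> c
  T2 -> b

CYK fill:
  T[0,0] 'c' = {T1}  orig:{}
  T[1,1] 'c' = {T1}  orig:{}
  T[2,2] 'b' = {A,T2}  orig:{A}
  T[3,3] 'a' = {S,T0}  orig:{S}
  T[0,1] 'cc' = {B}
  T[1,2] 'cb' = ∅
  T[2,3] 'ba' = {B}
  T[0,2] 'ccb' = {S}
  T[1,3] 'cba' = ∅
  T[0,3] 'ccba' = ∅

S ∉ T[0,3] ⇒ NO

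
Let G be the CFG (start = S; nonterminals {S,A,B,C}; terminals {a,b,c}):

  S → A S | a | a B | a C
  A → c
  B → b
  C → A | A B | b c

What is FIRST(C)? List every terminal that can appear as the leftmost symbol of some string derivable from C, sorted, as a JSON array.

FIRST iteration:
pass 1:
  A via A→c: +{c}
  B via B→b: +{b}
  C via C→A: +{c}
  C via C→b c: +{b}
  S via S→A S: +{c}
  S via S→a: +{a}
  S: {a,c}  A: {c}  B: {b}  C: {b,c}
pass 2: done
  S: {a,c}  A: {c}  B: {b}  C: {b,c}

FIRST(C) = ["b", "c"]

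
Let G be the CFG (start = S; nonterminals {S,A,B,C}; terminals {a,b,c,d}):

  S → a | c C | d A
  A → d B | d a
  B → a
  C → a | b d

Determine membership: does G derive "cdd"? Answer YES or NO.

CNF form of G:
  S -> T0 A | T3 C | a
  A -> T0 B | T0 T1
  B -> a
  C -> T2 T0 | a
  T0 -> d
  T1 -> a
  T2 -> b
  T3 -> c

Fill CYK table bottom-up:
  T[0,0] 'c' = {T3}  orig:{}
  T[1,1] 'd' = {T0}  orig:{}
  T[2,2] 'd' = {T0}  orig:{}
  T[0,1] 'cd' = ∅
  T[1,2] 'dd' = ∅
  T[0,2] 'cdd' = ∅

S ∉ T[0,2] ⇒ NO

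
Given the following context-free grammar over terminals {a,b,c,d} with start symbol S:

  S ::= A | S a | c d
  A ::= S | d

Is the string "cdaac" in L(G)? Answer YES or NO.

CNF form of G:
  S -> S T0 | T1 T2 | d
  A -> S T0 | T1 T2 | d
  T0 -> a
  T1 -> c
  T2 -> d

CYK table (by increasing span):
  T[0,0] 'c' = {T1}  orig:{}
  T[1,1] 'd' = {A,S,T2}  orig:{A,S}
  T[2,2] 'a' = {T0}  orig:{}
  T[3,3] 'a' = {T0}  orig:{}
  T[4,4] 'c' = {T1}  orig:{}
  T[0,1] 'cd' = {A,S}
  T[1,2] 'da' = {A,S}
  T[2,3] 'aa' = ∅
  T[3,4] 'ac' = ∅
  T[0,2] 'cda' = {A,S}
  T[1,3] 'daa' = {A,S}
  T[2,4] 'aac' = ∅
  T[0,3] 'cdaa' = {A,S}
  T[1,4] 'daac' = ∅
  T[0,4] 'cdaac' = ∅

S ∉ T[0,4] ⇒ NO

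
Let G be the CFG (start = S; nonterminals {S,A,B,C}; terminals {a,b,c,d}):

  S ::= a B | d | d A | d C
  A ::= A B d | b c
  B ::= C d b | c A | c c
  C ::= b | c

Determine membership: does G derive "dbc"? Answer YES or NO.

CNF form of G:
  S -> T0 A | T0 C | T3 B | d
  A -> A X4 | T1 T2
  B -> C X5 | T2 A | T2 T2
  C -> b | c
  T0 -> d
  T1 -> b
  T2 -> c
  T3 -> a
  X4 -> B T0
  X5 -> T0 T1

Fill CYK table bottom-up:
  T[0,0] 'd' = {S,T0}  orig:{S}
  T[1,1] 'b' = {C,T1}  orig:{C}
  T[2,2] 'c' = {C,T2}  orig:{C}
  T[0,1] 'db' = {S,X5}  orig:{S}
  T[1,2] 'bc' = {A}
  T[0,2] 'dbc' = {S}

S ∈ T[0,2] ⇒ YES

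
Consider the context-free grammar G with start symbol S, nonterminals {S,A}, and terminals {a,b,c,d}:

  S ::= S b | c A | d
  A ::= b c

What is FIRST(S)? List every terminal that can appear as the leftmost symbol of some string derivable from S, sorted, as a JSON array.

Compute FIRST by fixpoint:
iter 1:
  A via A→b c: +{b}
  S via S→c A: +{c}
  S via S→d: +{d}
  FIRST[S]={c,d}  FIRST[A]={b}
iter 2: — fixpoint
  FIRST[S]={c,d}  FIRST[A]={b}

FIRST(S) = ["c", "d"]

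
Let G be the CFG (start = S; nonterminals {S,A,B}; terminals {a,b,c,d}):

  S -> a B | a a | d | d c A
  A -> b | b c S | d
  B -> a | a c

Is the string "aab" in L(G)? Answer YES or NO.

Convert to CNF:
  S -> T2 B | T2 T2 | T3 X5 | d
  A -> T0 X4 | b | d
  B -> T2 T1 | a
  T0 -> b
  T1 -> c
  T2 -> a
  T3 -> d
  X4 -> T1 S
  X5 -> T1 A

CYK table (by increasing span):
  T[0,0] 'a' = {B,T2}  orig:{B}
  T[1,1] 'a' = {B,T2}  orig:{B}
  T[2,2] 'b' = {A,T0}  orig:{A}
  T[0,1] 'aa' = {S}
  T[1,2] 'ab' = ∅
  T[0,2] 'aab' = ∅

S ∉ T[0,2] ⇒ NO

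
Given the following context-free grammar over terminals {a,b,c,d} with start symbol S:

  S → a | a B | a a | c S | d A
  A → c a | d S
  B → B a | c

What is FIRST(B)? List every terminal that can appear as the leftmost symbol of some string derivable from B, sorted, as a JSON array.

FIRST iteration:
[1]
  A via A→c a: +{c}
  A via A→d S: +{d}
  B via B→c: +{c}
  S via S→a: +{a}
  S via S→c S: +{c}
  S via S→d A: +{d}
  FIRST[S]={a,c,d}  FIRST[A]={c,d}  FIRST[B]={c}
[2] (stable)
  FIRST[S]={a,c,d}  FIRST[A]={c,d}  FIRST[B]={c}

FIRST(B) = ["c"]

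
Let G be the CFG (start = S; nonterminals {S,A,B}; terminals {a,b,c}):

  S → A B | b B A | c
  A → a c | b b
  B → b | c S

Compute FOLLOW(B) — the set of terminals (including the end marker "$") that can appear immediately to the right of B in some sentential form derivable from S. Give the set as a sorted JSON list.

FIRST iteration:
pass 1:
  A via A→a c: +{a}
  A via A→b b: +{b}
  B via B→b: +{b}
  B via B→c S: +{c}
  S via S→A B: +{a,b}
  S via S→c: +{c}
  FIRST[S]={a,b,c}  FIRST[A]={a,b}  FIRST[B]={b,c}
pass 2: (stable)
  FIRST[S]={a,b,c}  FIRST[A]={a,b}  FIRST[B]={b,c}

Compute FOLLOW by fixpoint:
initialize: $ ∈ FOLLOW(S)
pass 1:
  S→A B: FOLLOW(A) ⊇ FIRST(B) = {b,c}; new: +{b,c}
  S→A B: FOLLOW(B) ⊇ FOLLOW(S) ⊇ {$}; new: +{$}
  S→b B A: FOLLOW(B) ⊇ FIRST(A) = {a,b}; new: +{a,b}
  S→b B A: FOLLOW(A) ⊇ FOLLOW(S) ⊇ {$}; new: +{$}
  FOLLOW(S)={$}  FOLLOW(A)={$,b,c}  FOLLOW(B)={$,a,b}
pass 2:
  B→c S: FOLLOW(S) ⊇ FOLLOW(B) ⊇ {$,a,b}; new: +{a,b}
  S→b B A: FOLLOW(A) ⊇ FOLLOW(S) ⊇ {$,a,b}; new: +{a}
  FOLLOW(S)={$,a,b}  FOLLOW(A)={$,a,b,c}  FOLLOW(B)={$,a,b}
pass 3: done
  FOLLOW(S)={$,a,b}  FOLLOW(A)={$,a,b,c}  FOLLOW(B)={$,a,b}

FOLLOW(B) = ["$", "a", "b"]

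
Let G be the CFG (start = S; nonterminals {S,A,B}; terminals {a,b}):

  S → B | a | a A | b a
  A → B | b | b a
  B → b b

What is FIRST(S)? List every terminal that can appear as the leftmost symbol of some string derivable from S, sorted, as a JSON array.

FIRST sets, iterate to fixpoint:
pass 1:
  A via A→b: +{b}
  B via B→b b: +{b}
  S via S→B: +{b}
  S via S→a: +{a}
  FIRST(S)={a,b}  FIRST(A)={b}  FIRST(B)={b}
pass 2: — fixpoint
  FIRST(S)={a,b}  FIRST(A)={b}  FIRST(B)={b}

FIRST(S) = ["a", "b"]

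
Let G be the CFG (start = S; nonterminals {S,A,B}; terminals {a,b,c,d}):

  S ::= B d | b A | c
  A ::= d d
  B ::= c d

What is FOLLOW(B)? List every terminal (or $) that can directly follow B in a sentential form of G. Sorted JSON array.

FIRST iteration:
[1]
  A via A→d d: +{d}
  B via B→c d: +{c}
  S via S→B d: +{c}
  S via S→b A: +{b}
  FIRST[S]={b,c}  FIRST[A]={d}  FIRST[B]={c}
[2] (no change)
  FIRST[S]={b,c}  FIRST[A]={d}  FIRST[B]={c}

FOLLOW sets:
seed FOLLOW(S) with $
[1]
  S→B d: FOLLOW(B) ⊇ FIRST(d) = {d}; new: +{d}
  S→b A: FOLLOW(A) ⊇ FOLLOW(S) ⊇ {$}; new: +{$}
  FOLLOW[S]={$}  FOLLOW[A]={$}  FOLLOW[B]={d}
[2] (stable)
  FOLLOW[S]={$}  FOLLOW[A]={$}  FOLLOW[B]={d}

FOLLOW(B) = ["d"]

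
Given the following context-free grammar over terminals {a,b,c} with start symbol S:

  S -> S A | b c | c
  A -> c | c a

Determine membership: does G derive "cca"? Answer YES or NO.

CNF form of G:
  S -> S A | T2 T0 | c
  A -> T0 T1 | c
  T0 -> c
  T1 -> a
  T2 -> b

Fill CYK table bottom-up:
  cell(0,0) c: {A,S,T0}  orig:{A,S}
  cell(1,1) c: {A,S,T0}  orig:{A,S}
  cell(2,2) a: {T1}  orig:{}
  cell(0,1) cc: {S}
  cell(1,2) ca: {A}
  cell(0,2) cca: {S}

S ∈ T[0,2] ⇒ YES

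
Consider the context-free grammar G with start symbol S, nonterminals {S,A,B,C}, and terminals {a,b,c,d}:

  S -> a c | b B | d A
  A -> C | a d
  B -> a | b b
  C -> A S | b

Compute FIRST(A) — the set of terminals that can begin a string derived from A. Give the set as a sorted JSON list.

Compute FIRST by fixpoint:
iter 1:
  A via A→a d: +{a}
  B via B→a: +{a}
  B via B→b b: +{b}
  C via C→A S: +{a}
  C via C→b: +{b}
  S via S→a c: +{a}
  S via S→b B: +{b}
  S via S→d A: +{d}
  FIRST[S]={a,b,d}  FIRST[A]={a}  FIRST[B]={a,b}  FIRST[C]={a,b}
iter 2:
  A via A→C: +{b}
  FIRST[S]={a,b,d}  FIRST[A]={a,b}  FIRST[B]={a,b}  FIRST[C]={a,b}
iter 3: done
  FIRST[S]={a,b,d}  FIRST[A]={a,b}  FIRST[B]={a,b}  FIRST[C]={a,b}

FIRST(A) = ["a", "b"]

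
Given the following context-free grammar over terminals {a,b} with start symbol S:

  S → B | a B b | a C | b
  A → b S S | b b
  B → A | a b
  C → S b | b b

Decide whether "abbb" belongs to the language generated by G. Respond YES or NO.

Convert to CNF:
  S -> T0 T0 | T0 X5 | T1 C | T1 T0 | T1 X4 | b
  A -> T0 T0 | T0 X2
  B -> T0 T0 | T0 X3 | T1 T0
  C -> S T0 | T0 T0
  T0 -> b
  T1 -> a
  X2 -> S S
  X3 -> S S
  X4 -> B T0
  X5 -> S S

Fill CYK table bottom-up:
  cell(0,0) a: {T1}  orig:{}
  cell(1,1) b: {S,T0}  orig:{S}
  cell(2,2) b: {S,T0}  orig:{S}
  cell(3,3) b: {S,T0}  orig:{S}
  cell(0,1) ab: {B,S}
  cell(1,2) bb: {A,B,C,S,X2,X3,X5}  orig:{A,B,C,S}
  cell(2,3) bb: {A,B,C,S,X2,X3,X5}  orig:{A,B,C,S}
  cell(0,2) abb: {C,S,X2,X3,X4,X5}  orig:{C,S}
  cell(1,3) bbb: {A,B,C,S,X2,X3,X4,X5}  orig:{A,B,C,S}
  cell(0,3) abbb: {C,S,X2,X3,X5}  orig:{C,S}

S ∈ T[0,3] ⇒ YES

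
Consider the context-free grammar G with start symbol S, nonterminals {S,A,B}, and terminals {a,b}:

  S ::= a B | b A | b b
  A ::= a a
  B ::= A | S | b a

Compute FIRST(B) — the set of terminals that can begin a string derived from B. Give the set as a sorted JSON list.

Compute FIRST by fixpoint:
iter 1:
  A via A→a a: +{a}
  B via B→A: +{a}
  B via B→b a: +{b}
  S via S→a B: +{a}
  S via S→b A: +{b}
  S: {a,b}  A: {a}  B: {a,b}
iter 2: (stable)
  S: {a,b}  A: {a}  B: {a,b}

FIRST(B) = ["a", "b"]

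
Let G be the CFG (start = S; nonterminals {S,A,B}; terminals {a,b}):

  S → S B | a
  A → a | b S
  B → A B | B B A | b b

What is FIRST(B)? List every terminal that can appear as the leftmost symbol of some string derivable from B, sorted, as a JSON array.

FIRST sets, iterate to fixpoint:
[1]
  A via A→a: +{a}
  A via A→b S: +{b}
  B via B→A B: +{a,b}
  S via S→a: +{a}
  FIRST[S]={a}  FIRST[A]={a,b}  FIRST[B]={a,b}
[2] (no change)
  FIRST[S]={a}  FIRST[A]={a,b}  FIRST[B]={a,b}

FIRST(B) = ["a", "b"]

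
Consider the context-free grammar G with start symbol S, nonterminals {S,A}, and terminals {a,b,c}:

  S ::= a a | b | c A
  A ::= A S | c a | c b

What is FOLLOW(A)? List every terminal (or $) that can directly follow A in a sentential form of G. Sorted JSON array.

FIRST iteration:
iter 1:
  A via A→c a: +{c}
  S via S→a a: +{a}
  S via S→b: +{b}
  S via S→c A: +{c}
  FIRST(S)={a,b,c}  FIRST(A)={c}
iter 2: done
  FIRST(S)={a,b,c}  FIRST(A)={c}

FOLLOW sets:
seed FOLLOW(S) with $
iter 1:
  A→A S: FOLLOW(A) ⊇ FIRST(S) = {a,b,c}; new: +{a,b,c}
  A→A S: FOLLOW(S) ⊇ FOLLOW(A) ⊇ {a,b,c}; new: +{a,b,c}
  S→c A: FOLLOW(A) ⊇ FOLLOW(S) ⊇ {$,a,b,c}; new: +{$}
  FOLLOW[S]={$,a,b,c}  FOLLOW[A]={$,a,b,c}
iter 2: (no change)
  FOLLOW[S]={$,a,b,c}  FOLLOW[A]={$,a,b,c}

FOLLOW(A) = ["$", "a", "b", "c"]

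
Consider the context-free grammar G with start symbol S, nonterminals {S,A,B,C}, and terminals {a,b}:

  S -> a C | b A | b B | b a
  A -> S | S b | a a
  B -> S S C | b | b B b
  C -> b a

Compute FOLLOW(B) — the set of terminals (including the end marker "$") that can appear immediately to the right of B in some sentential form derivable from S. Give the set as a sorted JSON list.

FIRST iteration:
round 1:
  A via A→a a: +{a}
  B via B→b: +{b}
  C via C→b a: +{b}
  S via S→a C: +{a}
  S via S→b A: +{b}
  S: {a,b}  A: {a}  B: {b}  C: {b}
round 2:
  A via A→S: +{b}
  B via B→S S C: +{a}
  S: {a,b}  A: {a,b}  B: {a,b}  C: {b}
round 3: done
  S: {a,b}  A: {a,b}  B: {a,b}  C: {b}

FOLLOW iteration:
seed FOLLOW(S) with $
iter 1:
  A→S b: FOLLOW(S) ⊇ FIRST(b) = {b}; new: +{b}
  B→S S C: FOLLOW(S) ⊇ FIRST(S) = {a,b}; new: +{a}
  B→b B b: FOLLOW(B) ⊇ FIRST(b) = {b}; new: +{b}
  S→a C: FOLLOW(C) ⊇ FOLLOW(S) ⊇ {$,a,b}; new: +{$,a,b}
  S→b A: FOLLOW(A) ⊇ FOLLOW(S) ⊇ {$,a,b}; new: +{$,a,b}
  S→b B: FOLLOW(B) ⊇ FOLLOW(S) ⊇ {$,a,b}; new: +{$,a}
  S: {$,a,b}  A: {$,a,b}  B: {$,a,b}  C: {$,a,b}
iter 2: (stable)
  S: {$,a,b}  A: {$,a,b}  B: {$,a,b}  C: {$,a,b}

FOLLOW(B) = ["$", "a", "b"]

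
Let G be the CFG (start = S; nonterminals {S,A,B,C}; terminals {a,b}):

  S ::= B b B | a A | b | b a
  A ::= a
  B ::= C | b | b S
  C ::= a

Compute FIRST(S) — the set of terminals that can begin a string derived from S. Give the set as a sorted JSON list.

Compute FIRST by fixpoint:
round 1:
  A via A→a: +{a}
  B via B→b: +{b}
  C via C→a: +{a}
  S via S→B b B: +{b}
  S via S→a A: +{a}
  FIRST[S]={a,b}  FIRST[A]={a}  FIRST[B]={b}  FIRST[C]={a}
round 2:
  B via B→C: +{a}
  FIRST[S]={a,b}  FIRST[A]={a}  FIRST[B]={a,b}  FIRST[C]={a}
round 3: (no change)
  FIRST[S]={a,b}  FIRST[A]={a}  FIRST[B]={a,b}  FIRST[C]={a}

FIRST(S) = ["a", "b"]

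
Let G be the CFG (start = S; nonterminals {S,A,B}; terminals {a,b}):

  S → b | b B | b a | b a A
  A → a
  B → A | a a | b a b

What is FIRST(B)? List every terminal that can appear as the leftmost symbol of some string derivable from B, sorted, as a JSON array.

FIRST iteration:
round 1:
  A via A→a: +{a}
  B via B→A: +{a}
  B via B→b a b: +{b}
  S via S→b: +{b}
  FIRST[S]={b}  FIRST[A]={a}  FIRST[B]={a,b}
round 2: — fixpoint
  FIRST[S]={b}  FIRST[A]={a}  FIRST[B]={a,b}

FIRST(B) = ["a", "b"]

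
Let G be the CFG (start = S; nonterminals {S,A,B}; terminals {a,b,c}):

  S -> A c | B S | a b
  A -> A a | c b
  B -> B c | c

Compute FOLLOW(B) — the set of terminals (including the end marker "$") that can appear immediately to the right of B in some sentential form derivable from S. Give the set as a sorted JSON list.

FIRST sets, iterate to fixpoint:
iter 1:
  A via A→c b: +{c}
  B via B→c: +{c}
  S via S→A c: +{c}
  S via S→a b: +{a}
  FIRST[S]={a,c}  FIRST[A]={c}  FIRST[B]={c}
iter 2: done
  FIRST[S]={a,c}  FIRST[A]={c}  FIRST[B]={c}

FOLLOW sets:
seed FOLLOW(S) with $
[1]
  A→A a: FOLLOW(A) ⊇ FIRST(a) = {a}; new: +{a}
  B→B c: FOLLOW(B) ⊇ FIRST(c) = {c}; new: +{c}
  S→A c: FOLLOW(A) ⊇ FIRST(c) = {c}; new: +{c}
  S→B S: FOLLOW(B) ⊇ FIRST(S) = {a,c}; new: +{a}
  FOLLOW[S]={$}  FOLLOW[A]={a,c}  FOLLOW[B]={a,c}
[2] (stable)
  FOLLOW[S]={$}  FOLLOW[A]={a,c}  FOLLOW[B]={a,c}

FOLLOW(B) = ["a", "c"]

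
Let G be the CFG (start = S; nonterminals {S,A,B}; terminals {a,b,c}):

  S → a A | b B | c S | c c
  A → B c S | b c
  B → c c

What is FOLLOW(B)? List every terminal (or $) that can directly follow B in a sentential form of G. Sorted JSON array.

FIRST iteration:
round 1:
  A via A→b c: +{b}
  B via B→c c: +{c}
  S via S→a A: +{a}
  S via S→b B: +{b}
  S via S→c S: +{c}
  FIRST[S]={a,b,c}  FIRST[A]={b}  FIRST[B]={c}
round 2:
  A via A→B c S: +{c}
  FIRST[S]={a,b,c}  FIRST[A]={b,c}  FIRST[B]={c}
round 3: — fixpoint
  FIRST[S]={a,b,c}  FIRST[A]={b,c}  FIRST[B]={c}

Compute FOLLOW by fixpoint:
seed FOLLOW(S) with $
iter 1:
  A→B c S: FOLLOW(B) ⊇ FIRST(c) = {c}; new: +{c}
  S→a A: FOLLOW(A) ⊇ FOLLOW(S) ⊇ {$}; new: +{$}
  S→b B: FOLLOW(B) ⊇ FOLLOW(S) ⊇ {$}; new: +{$}
  S: {$}  A: {$}  B: {$,c}
iter 2: — fixpoint
  S: {$}  A: {$}  B: {$,c}

FOLLOW(B) = ["$", "c"]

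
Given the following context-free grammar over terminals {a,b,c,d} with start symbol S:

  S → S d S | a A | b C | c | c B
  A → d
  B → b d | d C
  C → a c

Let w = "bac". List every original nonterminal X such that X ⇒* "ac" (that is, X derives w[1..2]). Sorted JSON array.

Convert to CNF:
  S -> S X4 | T0 C | T2 A | T3 B | c
  A -> d
  B -> T0 T1 | T1 C
  C -> T2 T3
  T0 -> b
  T1 -> d
  T2 -> a
  T3 -> c
  X4 -> T1 S

Fill CYK table bottom-up (cells [i..j] with 1 ≤ i ≤ j ≤ 2 only):
  cell(1,1) a: {T2}  orig:{}
  cell(2,2) c: {S,T3}  orig:{S}
  cell(1,2) ac: {C}

Original NTs in T[1,2] deriving "ac": ["C"]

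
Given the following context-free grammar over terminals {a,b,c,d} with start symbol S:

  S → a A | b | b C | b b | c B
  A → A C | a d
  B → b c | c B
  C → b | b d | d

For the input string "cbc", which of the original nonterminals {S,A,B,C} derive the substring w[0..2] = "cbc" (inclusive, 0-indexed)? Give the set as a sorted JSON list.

Convert to CNF:
  S -> T0 A | T2 C | T2 T2 | T3 B | b
  A -> A C | T0 T1
  B -> T2 T3 | T3 B
  C -> T2 T1 | b | d
  T0 -> a
  T1 -> d
  T2 -> b
  T3 -> c

CYK table (by increasing span) (cells [i..j] with 0 ≤ i ≤ j ≤ 2 only):
  T[0,0] 'c' = {T3}  orig:{}
  T[1,1] 'b' = {C,S,T2}  orig:{C,S}
  T[2,2] 'c' = {T3}  orig:{}
  T[0,1] 'cb' = ∅
  T[1,2] 'bc' = {B}
  T[0,2] 'cbc' = {B,S}

Original NTs in T[0,2] deriving "cbc": ["B", "S"]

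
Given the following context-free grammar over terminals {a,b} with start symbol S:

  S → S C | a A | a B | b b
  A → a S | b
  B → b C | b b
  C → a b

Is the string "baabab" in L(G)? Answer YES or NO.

Convert to CNF:
  S -> S C | T0 A | T0 B | T1 T1
  A -> T0 S | b
  B -> T1 C | T1 T1
  C -> T0 T1
  T0 -> a
  T1 -> b

Fill CYK table bottom-up:
  [0..0]={A,T1}  "b"  orig:{A}
  [1..1]={T0}  "a"  orig:{}
  [2..2]={T0}  "a"  orig:{}
  [3..3]={A,T1}  "b"  orig:{A}
  [4..4]={T0}  "a"  orig:{}
  [5..5]={A,T1}  "b"  orig:{A}
  [0..1]=∅  "ba"
  [1..2]=∅  "aa"
  [2..3]={C,S}  "ab"
  [3..4]=∅  "ba"
  [4..5]={C,S}  "ab"
  [0..2]=∅  "baa"
  [1..3]={A}  "aab"
  [2..4]=∅  "aba"
  [3..5]={B}  "bab"
  [0..3]=∅  "baab"
  [1..4]=∅  "aaba"
  [2..5]={S}  "abab"
  [0..4]=∅  "baaba"
  [1..5]={A}  "aabab"
  [0..5]=∅  "baabab"

S ∉ T[0,5] ⇒ NO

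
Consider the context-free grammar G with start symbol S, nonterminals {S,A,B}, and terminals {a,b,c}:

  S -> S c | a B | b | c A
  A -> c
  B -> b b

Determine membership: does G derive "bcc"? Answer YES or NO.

Convert to CNF:
  S -> S T1 | T1 A | T2 B | b
  A -> c
  B -> T0 T0
  T0 -> b
  T1 -> c
  T2 -> a

CYK fill:
  [0..0]={S,T0}  "b"  orig:{S}
  [1..1]={A,T1}  "c"  orig:{A}
  [2..2]={A,T1}  "c"  orig:{A}
  [0..1]={S}  "bc"
  [1..2]={S}  "cc"
  [0..2]={S}  "bcc"

S ∈ T[0,2] ⇒ YES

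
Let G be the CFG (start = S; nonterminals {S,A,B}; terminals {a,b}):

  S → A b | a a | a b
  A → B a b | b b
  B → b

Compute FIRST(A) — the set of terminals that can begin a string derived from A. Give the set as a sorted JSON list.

FIRST iteration:
pass 1:
  A via A→b b: +{b}
  B via B→b: +{b}
  S via S→A b: +{b}
  S via S→a a: +{a}
  FIRST[S]={a,b}  FIRST[A]={b}  FIRST[B]={b}
pass 2: (no change)
  FIRST[S]={a,b}  FIRST[A]={b}  FIRST[B]={b}

FIRST(A) = ["b"]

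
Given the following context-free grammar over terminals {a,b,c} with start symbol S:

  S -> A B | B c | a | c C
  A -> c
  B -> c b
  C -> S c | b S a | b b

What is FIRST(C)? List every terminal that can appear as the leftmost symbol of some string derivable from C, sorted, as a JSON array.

Compute FIRST by fixpoint:
[1]
  A via A→c: +{c}
  B via B→c b: +{c}
  C via C→b S a: +{b}
  S via S→A B: +{c}
  S via S→a: +{a}
  FIRST[S]={a,c}  FIRST[A]={c}  FIRST[B]={c}  FIRST[C]={b}
[2]
  C via C→S c: +{a,c}
  FIRST[S]={a,c}  FIRST[A]={c}  FIRST[B]={c}  FIRST[C]={a,b,c}
[3] — fixpoint
  FIRST[S]={a,c}  FIRST[A]={c}  FIRST[B]={c}  FIRST[C]={a,b,c}

FIRST(C) = ["a", "b", "c"]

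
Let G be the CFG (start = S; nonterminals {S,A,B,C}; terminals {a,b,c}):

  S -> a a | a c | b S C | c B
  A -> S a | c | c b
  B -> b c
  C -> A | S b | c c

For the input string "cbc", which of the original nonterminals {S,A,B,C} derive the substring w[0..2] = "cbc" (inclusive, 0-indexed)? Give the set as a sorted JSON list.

CNF form of G:
  S -> T0 T0 | T0 T1 | T1 B | T2 X3
  A -> S T0 | T1 T2 | c
  B -> T2 T1
  C -> S T0 | S T2 | T1 T1 | T1 T2 | c
  T0 -> a
  T1 -> c
  T2 -> b
  X3 -> S C

CYK fill — only the sub-triangle for w[0..2]:
  T[0,0] 'c' = {A,C,T1}  orig:{A,C}
  T[1,1] 'b' = {T2}  orig:{}
  T[2,2] 'c' = {A,C,T1}  orig:{A,C}
  T[0,1] 'cb' = {A,C}
  T[1,2] 'bc' = {B}
  T[0,2] 'cbc' = {S}

Original NTs in T[0,2] deriving "cbc": ["S"]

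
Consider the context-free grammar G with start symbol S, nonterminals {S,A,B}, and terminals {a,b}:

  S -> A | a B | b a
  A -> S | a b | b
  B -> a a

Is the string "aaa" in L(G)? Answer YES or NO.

CNF form of G:
  S -> T0 B | T0 T1 | T1 T0 | b
  A -> T0 B | T0 T1 | T1 T0 | b
  B -> T0 T0
  T0 -> a
  T1 -> b

CYK table (by increasing span):
  [0..0]={T0}  "a"  orig:{}
  [1..1]={T0}  "a"  orig:{}
  [2..2]={T0}  "a"  orig:{}
  [0..1]={B}  "aa"
  [1..2]={B}  "aa"
  [0..2]={A,S}  "aaa"

S ∈ T[0,2] ⇒ YES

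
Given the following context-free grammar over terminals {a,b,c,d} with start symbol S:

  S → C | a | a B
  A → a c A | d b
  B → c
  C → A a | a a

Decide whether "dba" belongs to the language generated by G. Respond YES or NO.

CNF form of G:
  S -> A T0 | T0 B | T0 T0 | a
  A -> T0 X4 | T2 T3
  B -> c
  C -> A T0 | T0 T0
  T0 -> a
  T1 -> c
  T2 -> d
  T3 -> b
  X4 -> T1 A

CYK fill:
  cell(0,0) d: {T2}  orig:{}
  cell(1,1) b: {T3}  orig:{}
  cell(2,2) a: {S,T0}  orig:{S}
  cell(0,1) db: {A}
  cell(1,2) ba: ∅
  cell(0,2) dba: {C,S}

S ∈ T[0,2] ⇒ YES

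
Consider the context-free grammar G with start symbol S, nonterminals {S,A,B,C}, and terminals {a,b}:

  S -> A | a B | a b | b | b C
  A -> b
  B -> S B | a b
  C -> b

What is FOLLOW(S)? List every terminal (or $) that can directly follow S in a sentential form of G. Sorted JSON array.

FIRST sets, iterate to fixpoint:
[1]
  A via A→b: +{b}
  B via B→a b: +{a}
  C via C→b: +{b}
  S via S→A: +{b}
  S via S→a B: +{a}
  FIRST(S)={a,b}  FIRST(A)={b}  FIRST(B)={a}  FIRST(C)={b}
[2]
  B via B→S B: +{b}
  FIRST(S)={a,b}  FIRST(A)={b}  FIRST(B)={a,b}  FIRST(C)={b}
[3] (no change)
  FIRST(S)={a,b}  FIRST(A)={b}  FIRST(B)={a,b}  FIRST(C)={b}

FOLLOW sets:
seed FOLLOW(S) with $
[1]
  B→S B: FOLLOW(S) ⊇ FIRST(B) = {a,b}; new: +{a,b}
  S→A: FOLLOW(A) ⊇ FOLLOW(S) ⊇ {$,a,b}; new: +{$,a,b}
  S→a B: FOLLOW(B) ⊇ FOLLOW(S) ⊇ {$,a,b}; new: +{$,a,b}
  S→b C: FOLLOW(C) ⊇ FOLLOW(S) ⊇ {$,a,b}; new: +{$,a,b}
  FOLLOW[S]={$,a,b}  FOLLOW[A]={$,a,b}  FOLLOW[B]={$,a,b}  FOLLOW[C]={$,a,b}
[2] (stable)
  FOLLOW[S]={$,a,b}  FOLLOW[A]={$,a,b}  FOLLOW[B]={$,a,b}  FOLLOW[C]={$,a,b}

FOLLOW(S) = ["$", "a", "b"]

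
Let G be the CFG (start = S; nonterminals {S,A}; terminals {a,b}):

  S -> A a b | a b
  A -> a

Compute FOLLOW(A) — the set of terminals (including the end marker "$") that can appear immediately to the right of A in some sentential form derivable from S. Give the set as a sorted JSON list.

Compute FIRST by fixpoint:
iter 1:
  A via A→a: +{a}
  S via S→A a b: +{a}
  FIRST(S)={a}  FIRST(A)={a}
iter 2: (stable)
  FIRST(S)={a}  FIRST(A)={a}

FOLLOW sets:
initialize: $ ∈ FOLLOW(S)
[1]
  S→A a b: FOLLOW(A) ⊇ FIRST(a) = {a}; new: +{a}
  FOLLOW[S]={$}  FOLLOW[A]={a}
[2] done
  FOLLOW[S]={$}  FOLLOW[A]={a}

FOLLOW(A) = ["a"]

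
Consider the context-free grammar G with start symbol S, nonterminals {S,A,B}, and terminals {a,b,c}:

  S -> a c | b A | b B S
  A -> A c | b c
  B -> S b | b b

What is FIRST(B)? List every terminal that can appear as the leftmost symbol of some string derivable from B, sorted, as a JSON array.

FIRST iteration:
[1]
  A via A→b c: +{b}
  B via B→b b: +{b}
  S via S→a c: +{a}
  S via S→b A: +{b}
  FIRST[S]={a,b}  FIRST[A]={b}  FIRST[B]={b}
[2]
  B via B→S b: +{a}
  FIRST[S]={a,b}  FIRST[A]={b}  FIRST[B]={a,b}
[3] (stable)
  FIRST[S]={a,b}  FIRST[A]={b}  FIRST[B]={a,b}

FIRST(B) = ["a", "b"]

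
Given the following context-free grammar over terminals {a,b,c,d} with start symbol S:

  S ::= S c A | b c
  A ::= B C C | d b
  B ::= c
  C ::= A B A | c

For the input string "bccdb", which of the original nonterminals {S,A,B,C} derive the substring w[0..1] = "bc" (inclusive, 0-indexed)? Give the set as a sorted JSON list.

Convert to CNF:
  S -> S X5 | T1 T2
  A -> B X3 | T0 T1
  B -> c
  C -> A X4 | c
  T0 -> d
  T1 -> b
  T2 -> c
  X3 -> C C
  X4 -> B A
  X5 -> T2 A

CYK fill — only the sub-triangle for w[0..1]:
  T[0,0] 'b' = {T1}  orig:{}
  T[1,1] 'c' = {B,C,T2}  orig:{B,C}
  T[0,1] 'bc' = {S}

Original NTs in T[0,1] deriving "bc": ["S"]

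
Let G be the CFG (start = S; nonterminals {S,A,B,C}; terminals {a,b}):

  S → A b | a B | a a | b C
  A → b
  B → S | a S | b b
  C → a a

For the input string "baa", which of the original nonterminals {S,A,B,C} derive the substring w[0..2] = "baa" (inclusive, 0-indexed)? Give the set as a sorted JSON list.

Convert to CNF:
  S -> A T0 | T0 C | T1 B | T1 T1
  A -> b
  B -> A T0 | T0 C | T0 T0 | T1 B | T1 S | T1 T1
  C -> T1 T1
  T0 -> b
  T1 -> a

CYK table (by increasing span) (cells [i..j] with 0 ≤ i ≤ j ≤ 2 only):
  [0..0]={A,T0}  "b"  orig:{A}
  [1..1]={T1}  "a"  orig:{}
  [2..2]={T1}  "a"  orig:{}
  [0..1]=∅  "ba"
  [1..2]={B,C,S}  "aa"
  [0..2]={B,S}  "baa"

Original NTs in T[0,2] deriving "baa": ["B", "S"]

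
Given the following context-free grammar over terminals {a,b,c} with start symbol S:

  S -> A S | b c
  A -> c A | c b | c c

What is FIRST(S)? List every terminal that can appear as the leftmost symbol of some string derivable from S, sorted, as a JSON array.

FIRST iteration:
[1]
  A via A→c A: +{c}
  S via S→A S: +{c}
  S via S→b c: +{b}
  FIRST(S)={b,c}  FIRST(A)={c}
[2] done
  FIRST(S)={b,c}  FIRST(A)={c}

FIRST(S) = ["b", "c"]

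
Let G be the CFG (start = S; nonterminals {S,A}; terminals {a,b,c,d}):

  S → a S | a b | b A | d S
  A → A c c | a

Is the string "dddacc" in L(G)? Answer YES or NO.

CNF form of G:
  S -> T1 S | T1 T2 | T2 A | T3 S
  A -> A X4 | a
  T0 -> c
  T1 -> a
  T2 -> b
  T3 -> d
  X4 -> T0 T0

Fill CYK table bottom-up:
  cell(0,0) d: {T3}  orig:{}
  cell(1,1) d: {T3}  orig:{}
  cell(2,2) d: {T3}  orig:{}
  cell(3,3) a: {A,T1}  orig:{A}
  cell(4,4) c: {T0}  orig:{}
  cell(5,5) c: {T0}  orig:{}
  cell(0,1) dd: ∅
  cell(1,2) dd: ∅
  cell(2,3) da: ∅
  cell(3,4) ac: ∅
  cell(4,5) cc: {X4}  orig:{}
  cell(0,2) ddd: ∅
  cell(1,3) dda: ∅
  cell(2,4) dac: ∅
  cell(3,5) acc: {A}
  cell(0,3) ddda: ∅
  cell(1,4) ddac: ∅
  cell(2,5) dacc: ∅
  cell(0,4) dddac: ∅
  cell(1,5) ddacc: ∅
  cell(0,5) dddacc: ∅

S ∉ T[0,5] ⇒ NO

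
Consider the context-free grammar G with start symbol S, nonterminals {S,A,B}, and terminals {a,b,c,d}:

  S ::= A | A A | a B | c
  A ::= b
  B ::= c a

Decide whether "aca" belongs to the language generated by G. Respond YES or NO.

Convert to CNF:
  S -> A A | T1 B | b | c
  A -> b
  B -> T0 T1
  T0 -> c
  T1 -> a

Fill CYK table bottom-up:
  T[0,0] 'a' = {T1}  orig:{}
  T[1,1] 'c' = {S,T0}  orig:{S}
  T[2,2] 'a' = {T1}  orig:{}
  T[0,1] 'ac' = ∅
  T[1,2] 'ca' = {B}
  T[0,2] 'aca' = {S}

S ∈ T[0,2] ⇒ YES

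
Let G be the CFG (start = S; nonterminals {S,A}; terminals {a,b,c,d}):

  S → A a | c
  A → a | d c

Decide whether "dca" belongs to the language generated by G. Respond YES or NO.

Convert to CNF:
  S -> A T2 | c
  A -> T0 T1 | a
  T0 -> d
  T1 -> c
  T2 -> a

CYK fill:
  T[0,0] 'd' = {T0}  orig:{}
  T[1,1] 'c' = {S,T1}  orig:{S}
  T[2,2] 'a' = {A,T2}  orig:{A}
  T[0,1] 'dc' = {A}
  T[1,2] 'ca' = ∅
  T[0,2] 'dca' = {S}

S ∈ T[0,2] ⇒ YES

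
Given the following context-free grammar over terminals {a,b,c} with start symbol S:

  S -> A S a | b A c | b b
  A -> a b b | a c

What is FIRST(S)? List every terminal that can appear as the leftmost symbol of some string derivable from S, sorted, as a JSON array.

FIRST iteration:
[1]
  A via A→a b b: +{a}
  S via S→A S a: +{a}
  S via S→b A c: +{b}
  S: {a,b}  A: {a}
[2] — fixpoint
  S: {a,b}  A: {a}

FIRST(S) = ["a", "b"]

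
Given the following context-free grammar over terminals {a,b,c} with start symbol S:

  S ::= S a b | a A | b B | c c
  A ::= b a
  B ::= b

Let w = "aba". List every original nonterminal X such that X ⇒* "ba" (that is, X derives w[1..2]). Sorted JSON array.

CNF form of G:
  S -> S X3 | T0 B | T1 A | T2 T2
  A -> T0 T1
  B -> b
  T0 -> b
  T1 -> a
  T2 -> c
  X3 -> T1 T0

Fill CYK table bottom-up (cells [i..j] with 1 ≤ i ≤ j ≤ 2 only):
  cell(1,1) b: {B,T0}  orig:{B}
  cell(2,2) a: {T1}  orig:{}
  cell(1,2) ba: {A}

Original NTs in T[1,2] deriving "ba": ["A"]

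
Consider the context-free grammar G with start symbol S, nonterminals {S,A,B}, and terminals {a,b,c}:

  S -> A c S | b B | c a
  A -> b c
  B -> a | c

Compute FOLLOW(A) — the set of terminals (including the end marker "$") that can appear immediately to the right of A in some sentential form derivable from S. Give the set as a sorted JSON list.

Compute FIRST by fixpoint:
[1]
  A via A→b c: +{b}
  B via B→a: +{a}
  B via B→c: +{c}
  S via S→A c S: +{b}
  S via S→c a: +{c}
  FIRST(S)={b,c}  FIRST(A)={b}  FIRST(B)={a,c}
[2] (no change)
  FIRST(S)={b,c}  FIRST(A)={b}  FIRST(B)={a,c}

FOLLOW iteration:
seed FOLLOW(S) with $
iter 1:
  S→A c S: FOLLOW(A) ⊇ FIRST(c) = {c}; new: +{c}
  S→b B: FOLLOW(B) ⊇ FOLLOW(S) ⊇ {$}; new: +{$}
  FOLLOW[S]={$}  FOLLOW[A]={c}  FOLLOW[B]={$}
iter 2: (stable)
  FOLLOW[S]={$}  FOLLOW[A]={c}  FOLLOW[B]={$}

FOLLOW(A) = ["c"]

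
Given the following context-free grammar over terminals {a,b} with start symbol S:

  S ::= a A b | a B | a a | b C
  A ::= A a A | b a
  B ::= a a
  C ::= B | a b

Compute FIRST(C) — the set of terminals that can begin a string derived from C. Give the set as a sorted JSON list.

FIRST sets, iterate to fixpoint:
[1]
  A via A→b a: +{b}
  B via B→a a: +{a}
  C via C→B: +{a}
  S via S→a A b: +{a}
  S via S→b C: +{b}
  FIRST(S)={a,b}  FIRST(A)={b}  FIRST(B)={a}  FIRST(C)={a}
[2] — fixpoint
  FIRST(S)={a,b}  FIRST(A)={b}  FIRST(B)={a}  FIRST(C)={a}

FIRST(C) = ["a"]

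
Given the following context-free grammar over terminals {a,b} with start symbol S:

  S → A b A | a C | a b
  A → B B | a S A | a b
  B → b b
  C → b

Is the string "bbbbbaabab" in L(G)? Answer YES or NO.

Convert to CNF:
  S -> A X3 | T0 C | T0 T1
  A -> B B | T0 T1 | T0 X2
  B -> T1 T1
  C -> b
  T0 -> a
  T1 -> b
  X2 -> S A
  X3 -> T1 A

CYK fill:
  [0..0]={C,T1}  "b"  orig:{C}
  [1..1]={C,T1}  "b"  orig:{C}
  [2..2]={C,T1}  "b"  orig:{C}
  [3..3]={C,T1}  "b"  orig:{C}
  [4..4]={C,T1}  "b"  orig:{C}
  [5..5]={T0}  "a"  orig:{}
  [6..6]={T0}  "a"  orig:{}
  [7..7]={C,T1}  "b"  orig:{C}
  [8..8]={T0}  "a"  orig:{}
  [9..9]={C,T1}  "b"  orig:{C}
  [0..1]={B}  "bb"
  [1..2]={B}  "bb"
  [2..3]={B}  "bb"
  [3..4]={B}  "bb"
  [4..5]=∅  "ba"
  [5..6]=∅  "aa"
  [6..7]={A,S}  "ab"
  [7..8]=∅  "ba"
  [8..9]={A,S}  "ab"
  [0..2]=∅  "bbb"
  [1..3]=∅  "bbb"
  [2..4]=∅  "bbb"
  [3..5]=∅  "bba"
  [4..6]=∅  "baa"
  [5..7]=∅  "aab"
  [6..8]=∅  "aba"
  [7..9]={X3}  "bab"  orig:{}
  [0..3]={A}  "bbbb"
  [1..4]={A}  "bbbb"
  [2..5]=∅  "bbba"
  [3..6]=∅  "bbaa"
  [4..7]=∅  "baab"
  [5..8]=∅  "aaba"
  [6..9]={X2}  "abab"  orig:{}
  [0..4]={X3}  "bbbbb"  orig:{}
  [1..5]=∅  "bbbba"
  [2..6]=∅  "bbbaa"
  [3..7]=∅  "bbaab"
  [4..8]=∅  "baaba"
  [5..9]={A}  "aabab"
  [0..5]=∅  "bbbbba"
  [1..6]=∅  "bbbbaa"
  [2..7]=∅  "bbbaab"
  [3..8]=∅  "bbaaba"
  [4..9]={X3}  "baabab"  orig:{}
  [0..6]=∅  "bbbbbaa"
  [1..7]=∅  "bbbbaab"
  [2..8]=∅  "bbbaaba"
  [3..9]=∅  "bbaabab"
  [0..7]=∅  "bbbbbaab"
  [1..8]=∅  "bbbbaaba"
  [2..9]=∅  "bbbaabab"
  [0..8]=∅  "bbbbbaaba"
  [1..9]=∅  "bbbbaabab"
  [0..9]={S}  "bbbbbaabab"

S ∈ T[0,9] ⇒ YES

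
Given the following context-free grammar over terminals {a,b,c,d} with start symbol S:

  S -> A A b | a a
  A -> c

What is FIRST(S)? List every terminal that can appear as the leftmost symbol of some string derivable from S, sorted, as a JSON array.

FIRST iteration:
iter 1:
  A via A→c: +{c}
  S via S→A A b: +{c}
  S via S→a a: +{a}
  FIRST(S)={a,c}  FIRST(A)={c}
iter 2: (stable)
  FIRST(S)={a,c}  FIRST(A)={c}

FIRST(S) = ["a", "c"]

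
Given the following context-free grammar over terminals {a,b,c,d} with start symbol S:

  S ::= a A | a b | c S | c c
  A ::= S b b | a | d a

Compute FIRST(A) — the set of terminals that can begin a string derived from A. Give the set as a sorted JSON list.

Compute FIRST by fixpoint:
[1]
  A via A→a: +{a}
  A via A→d a: +{d}
  S via S→a A: +{a}
  S via S→c S: +{c}
  S: {a,c}  A: {a,d}
[2]
  A via A→S b b: +{c}
  S: {a,c}  A: {a,c,d}
[3] (no change)
  S: {a,c}  A: {a,c,d}

FIRST(A) = ["a", "c", "d"]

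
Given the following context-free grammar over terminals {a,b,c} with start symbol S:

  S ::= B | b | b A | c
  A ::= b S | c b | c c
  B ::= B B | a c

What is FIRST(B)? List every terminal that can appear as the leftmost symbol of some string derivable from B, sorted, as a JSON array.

Compute FIRST by fixpoint:
iter 1:
  A via A→b S: +{b}
  A via A→c b: +{c}
  B via B→a c: +{a}
  S via S→B: +{a}
  S via S→b: +{b}
  S via S→c: +{c}
  S: {a,b,c}  A: {b,c}  B: {a}
iter 2: done
  S: {a,b,c}  A: {b,c}  B: {a}

FIRST(B) = ["a"]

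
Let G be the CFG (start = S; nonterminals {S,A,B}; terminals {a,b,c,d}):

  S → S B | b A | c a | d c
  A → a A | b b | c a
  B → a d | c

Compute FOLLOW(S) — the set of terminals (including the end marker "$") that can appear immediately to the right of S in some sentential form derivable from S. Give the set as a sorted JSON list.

Compute FIRST by fixpoint:
pass 1:
  A via A→a A: +{a}
  A via A→b b: +{b}
  A via A→c a: +{c}
  B via B→a d: +{a}
  B via B→c: +{c}
  S via S→b A: +{b}
  S via S→c a: +{c}
  S via S→d c: +{d}
  FIRST(S)={b,c,d}  FIRST(A)={a,b,c}  FIRST(B)={a,c}
pass 2: done
  FIRST(S)={b,c,d}  FIRST(A)={a,b,c}  FIRST(B)={a,c}

FOLLOW sets:
initialize: $ ∈ FOLLOW(S)
[1]
  S→S B: FOLLOW(S) ⊇ FIRST(B) = {a,c}; new: +{a,c}
  S→S B: FOLLOW(B) ⊇ FOLLOW(S) ⊇ {$,a,c}; new: +{$,a,c}
  S→b A: FOLLOW(A) ⊇ FOLLOW(S) ⊇ {$,a,c}; new: +{$,a,c}
  S: {$,a,c}  A: {$,a,c}  B: {$,a,c}
[2] done
  S: {$,a,c}  A: {$,a,c}  B: {$,a,c}

FOLLOW(S) = ["$", "a", "c"]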